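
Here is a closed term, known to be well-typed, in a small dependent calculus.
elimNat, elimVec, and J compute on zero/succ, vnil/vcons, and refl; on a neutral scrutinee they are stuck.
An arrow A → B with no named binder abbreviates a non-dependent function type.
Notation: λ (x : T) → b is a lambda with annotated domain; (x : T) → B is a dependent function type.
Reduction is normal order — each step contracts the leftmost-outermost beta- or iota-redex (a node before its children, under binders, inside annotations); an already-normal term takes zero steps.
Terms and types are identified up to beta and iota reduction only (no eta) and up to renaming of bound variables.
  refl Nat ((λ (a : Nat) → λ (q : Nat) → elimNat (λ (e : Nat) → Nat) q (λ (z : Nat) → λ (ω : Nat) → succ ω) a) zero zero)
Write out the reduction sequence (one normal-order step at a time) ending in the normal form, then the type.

normal-order reduction:
  refl Nat ((λ (a : Nat) → λ (q : Nat) → elimNat (λ (e : Nat) → Nat) q (λ (z : Nat) → λ (ω : Nat) → succ ω) a) zero zero)
  ~> refl Nat ((λ (a : Nat) → elimNat (λ (q : Nat) → Nat) a (λ (e : Nat) → λ (z : Nat) → succ z) zero) zero)
  ~> refl Nat (elimNat (λ (a : Nat) → Nat) zero (λ (q : Nat) → λ (e : Nat) → succ e) zero)
  ~> refl Nat zero
the term's type:
  Eq Nat zero zero


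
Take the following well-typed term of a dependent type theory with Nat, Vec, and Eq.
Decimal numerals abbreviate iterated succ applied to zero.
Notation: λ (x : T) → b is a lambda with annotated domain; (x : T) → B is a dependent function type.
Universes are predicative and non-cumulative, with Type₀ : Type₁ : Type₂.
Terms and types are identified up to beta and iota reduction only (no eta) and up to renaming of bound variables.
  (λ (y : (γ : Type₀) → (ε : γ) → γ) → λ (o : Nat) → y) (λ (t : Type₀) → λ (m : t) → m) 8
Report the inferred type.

inferred type:
  (y : Type₀) → (γ : y) → y


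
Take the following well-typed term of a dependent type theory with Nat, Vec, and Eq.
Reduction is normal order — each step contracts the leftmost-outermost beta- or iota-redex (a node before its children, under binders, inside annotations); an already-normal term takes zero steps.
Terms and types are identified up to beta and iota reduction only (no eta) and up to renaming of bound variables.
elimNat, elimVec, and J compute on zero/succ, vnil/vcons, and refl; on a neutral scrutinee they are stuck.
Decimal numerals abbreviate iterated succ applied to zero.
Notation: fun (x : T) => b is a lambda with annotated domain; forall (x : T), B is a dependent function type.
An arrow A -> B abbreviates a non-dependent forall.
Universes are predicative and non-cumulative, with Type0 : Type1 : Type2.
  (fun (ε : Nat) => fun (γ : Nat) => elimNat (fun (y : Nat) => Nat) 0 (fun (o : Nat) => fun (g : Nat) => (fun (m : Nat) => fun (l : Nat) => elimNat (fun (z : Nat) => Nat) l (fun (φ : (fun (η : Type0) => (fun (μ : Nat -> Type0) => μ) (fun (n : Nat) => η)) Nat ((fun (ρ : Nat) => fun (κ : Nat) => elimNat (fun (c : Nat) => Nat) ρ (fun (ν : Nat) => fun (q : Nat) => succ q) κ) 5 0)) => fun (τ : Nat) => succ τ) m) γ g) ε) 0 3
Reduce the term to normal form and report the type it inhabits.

reduced normal form:
  0
type:
  Nat


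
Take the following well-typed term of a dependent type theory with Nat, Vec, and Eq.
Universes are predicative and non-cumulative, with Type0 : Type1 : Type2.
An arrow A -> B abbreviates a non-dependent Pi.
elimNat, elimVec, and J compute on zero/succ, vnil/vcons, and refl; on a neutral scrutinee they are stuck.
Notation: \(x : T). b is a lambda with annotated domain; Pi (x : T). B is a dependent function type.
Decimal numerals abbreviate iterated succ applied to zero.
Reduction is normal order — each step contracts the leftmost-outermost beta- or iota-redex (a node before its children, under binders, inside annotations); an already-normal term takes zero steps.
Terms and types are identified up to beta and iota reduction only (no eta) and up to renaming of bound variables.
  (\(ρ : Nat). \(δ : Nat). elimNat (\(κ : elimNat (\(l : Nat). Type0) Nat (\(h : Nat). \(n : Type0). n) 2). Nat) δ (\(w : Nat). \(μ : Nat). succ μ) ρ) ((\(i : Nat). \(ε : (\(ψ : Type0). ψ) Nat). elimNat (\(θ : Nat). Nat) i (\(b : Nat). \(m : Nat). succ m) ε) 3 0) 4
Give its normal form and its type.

normal form:
  7
type:
  Nat


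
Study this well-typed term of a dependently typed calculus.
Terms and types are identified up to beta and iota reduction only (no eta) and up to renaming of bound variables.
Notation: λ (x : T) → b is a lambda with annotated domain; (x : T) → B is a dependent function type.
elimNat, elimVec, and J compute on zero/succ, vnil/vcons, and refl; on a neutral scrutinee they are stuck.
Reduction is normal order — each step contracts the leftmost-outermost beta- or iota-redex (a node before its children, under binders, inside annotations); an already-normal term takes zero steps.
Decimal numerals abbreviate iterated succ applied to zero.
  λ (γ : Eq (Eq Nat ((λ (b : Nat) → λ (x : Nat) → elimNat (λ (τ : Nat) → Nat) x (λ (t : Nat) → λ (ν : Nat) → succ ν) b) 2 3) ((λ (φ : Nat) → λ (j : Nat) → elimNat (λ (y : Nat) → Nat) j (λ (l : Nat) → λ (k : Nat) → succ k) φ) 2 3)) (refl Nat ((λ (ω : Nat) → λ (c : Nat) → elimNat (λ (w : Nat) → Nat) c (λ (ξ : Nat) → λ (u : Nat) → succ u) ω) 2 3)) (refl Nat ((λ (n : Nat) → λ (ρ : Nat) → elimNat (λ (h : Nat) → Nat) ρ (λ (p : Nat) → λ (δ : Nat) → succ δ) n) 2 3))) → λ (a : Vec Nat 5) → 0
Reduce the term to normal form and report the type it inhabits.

normal form:
  λ (γ : Eq (Eq Nat 5 5) (refl Nat 5) (refl Nat 5)) → λ (b : Vec Nat 5) → 0
the term's type:
  (γ : Eq (Eq Nat 5 5) (refl Nat 5) (refl Nat 5)) → (b : Vec Nat 5) → Nat
observation: the leftmost-outermost redex is a beta-redex, and normalization takes 36 steps.


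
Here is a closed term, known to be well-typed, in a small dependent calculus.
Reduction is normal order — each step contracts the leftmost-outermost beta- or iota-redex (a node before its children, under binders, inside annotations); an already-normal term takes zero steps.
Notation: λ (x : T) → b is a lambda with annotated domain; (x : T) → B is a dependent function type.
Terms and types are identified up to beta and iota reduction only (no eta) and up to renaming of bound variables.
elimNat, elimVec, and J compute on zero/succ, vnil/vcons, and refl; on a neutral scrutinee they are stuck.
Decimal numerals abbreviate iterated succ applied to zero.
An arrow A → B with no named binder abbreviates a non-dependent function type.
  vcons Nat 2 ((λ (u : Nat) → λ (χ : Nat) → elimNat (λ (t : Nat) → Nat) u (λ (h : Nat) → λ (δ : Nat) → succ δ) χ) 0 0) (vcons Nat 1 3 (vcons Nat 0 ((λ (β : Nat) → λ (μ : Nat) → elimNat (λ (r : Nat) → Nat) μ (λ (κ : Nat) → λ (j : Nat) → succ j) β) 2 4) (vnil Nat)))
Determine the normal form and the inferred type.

resulting normal form:
  vcons Nat 2 0 (vcons Nat 1 3 (vcons Nat 0 6 (vnil Nat)))
inferred type:
  Vec Nat 3
observation: reduction starts at a beta-redex, and 12 normal-order steps reach the normal form.


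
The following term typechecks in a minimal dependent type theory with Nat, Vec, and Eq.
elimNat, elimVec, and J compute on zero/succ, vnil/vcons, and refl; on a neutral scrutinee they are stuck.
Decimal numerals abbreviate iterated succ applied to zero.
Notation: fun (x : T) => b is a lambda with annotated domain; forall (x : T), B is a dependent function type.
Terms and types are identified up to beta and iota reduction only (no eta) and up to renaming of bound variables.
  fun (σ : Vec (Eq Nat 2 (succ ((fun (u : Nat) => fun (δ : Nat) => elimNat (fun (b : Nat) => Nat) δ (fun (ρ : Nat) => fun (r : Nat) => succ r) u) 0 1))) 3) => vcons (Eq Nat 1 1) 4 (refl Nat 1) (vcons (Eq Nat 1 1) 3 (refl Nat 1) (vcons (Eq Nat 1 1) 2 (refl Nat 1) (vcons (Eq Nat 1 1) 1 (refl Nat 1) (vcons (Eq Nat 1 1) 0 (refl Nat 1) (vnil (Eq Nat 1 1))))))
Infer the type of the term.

type:
  forall (σ : Vec (Eq Nat 2 2) 3), Vec (Eq Nat 1 1) 5


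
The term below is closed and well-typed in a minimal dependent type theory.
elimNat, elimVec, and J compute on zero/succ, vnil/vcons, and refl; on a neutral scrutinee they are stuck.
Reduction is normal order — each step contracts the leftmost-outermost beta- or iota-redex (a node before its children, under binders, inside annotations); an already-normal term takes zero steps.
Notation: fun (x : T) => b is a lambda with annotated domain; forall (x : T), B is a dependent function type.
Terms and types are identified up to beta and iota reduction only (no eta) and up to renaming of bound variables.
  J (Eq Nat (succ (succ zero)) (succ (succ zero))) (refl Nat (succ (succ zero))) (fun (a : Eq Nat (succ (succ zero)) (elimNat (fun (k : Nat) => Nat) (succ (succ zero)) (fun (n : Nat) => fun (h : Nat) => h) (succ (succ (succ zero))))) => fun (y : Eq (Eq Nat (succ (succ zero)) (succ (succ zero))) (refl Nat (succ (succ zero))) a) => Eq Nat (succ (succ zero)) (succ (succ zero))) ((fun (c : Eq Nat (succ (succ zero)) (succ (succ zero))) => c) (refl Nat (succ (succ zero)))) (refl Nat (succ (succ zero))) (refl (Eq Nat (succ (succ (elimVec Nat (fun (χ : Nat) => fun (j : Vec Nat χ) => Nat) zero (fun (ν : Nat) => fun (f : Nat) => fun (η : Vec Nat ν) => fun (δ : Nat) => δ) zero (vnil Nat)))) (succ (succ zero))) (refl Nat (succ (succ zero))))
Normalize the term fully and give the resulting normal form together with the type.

reduced normal form:
  refl Nat (succ (succ zero))
the term's type:
  Eq Nat (succ (succ zero)) (succ (succ zero))
observation: the leftmost-outermost redex is a J iota-redex, and normalization takes 2 steps.


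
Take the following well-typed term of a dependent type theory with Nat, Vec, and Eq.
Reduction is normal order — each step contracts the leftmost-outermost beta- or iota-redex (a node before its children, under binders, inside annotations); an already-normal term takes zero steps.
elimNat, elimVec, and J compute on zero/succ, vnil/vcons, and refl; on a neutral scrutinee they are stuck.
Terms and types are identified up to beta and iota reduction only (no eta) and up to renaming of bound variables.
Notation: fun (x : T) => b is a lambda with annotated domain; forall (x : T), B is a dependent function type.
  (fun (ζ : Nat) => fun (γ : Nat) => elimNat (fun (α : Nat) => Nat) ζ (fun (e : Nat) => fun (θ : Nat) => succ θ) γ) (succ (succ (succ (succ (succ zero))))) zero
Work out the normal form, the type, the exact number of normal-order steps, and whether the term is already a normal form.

resulting normal form:
  succ (succ (succ (succ (succ zero))))
type:
  Nat
normal-order step count: 3
started in normal form: no
first redex: a beta-redex


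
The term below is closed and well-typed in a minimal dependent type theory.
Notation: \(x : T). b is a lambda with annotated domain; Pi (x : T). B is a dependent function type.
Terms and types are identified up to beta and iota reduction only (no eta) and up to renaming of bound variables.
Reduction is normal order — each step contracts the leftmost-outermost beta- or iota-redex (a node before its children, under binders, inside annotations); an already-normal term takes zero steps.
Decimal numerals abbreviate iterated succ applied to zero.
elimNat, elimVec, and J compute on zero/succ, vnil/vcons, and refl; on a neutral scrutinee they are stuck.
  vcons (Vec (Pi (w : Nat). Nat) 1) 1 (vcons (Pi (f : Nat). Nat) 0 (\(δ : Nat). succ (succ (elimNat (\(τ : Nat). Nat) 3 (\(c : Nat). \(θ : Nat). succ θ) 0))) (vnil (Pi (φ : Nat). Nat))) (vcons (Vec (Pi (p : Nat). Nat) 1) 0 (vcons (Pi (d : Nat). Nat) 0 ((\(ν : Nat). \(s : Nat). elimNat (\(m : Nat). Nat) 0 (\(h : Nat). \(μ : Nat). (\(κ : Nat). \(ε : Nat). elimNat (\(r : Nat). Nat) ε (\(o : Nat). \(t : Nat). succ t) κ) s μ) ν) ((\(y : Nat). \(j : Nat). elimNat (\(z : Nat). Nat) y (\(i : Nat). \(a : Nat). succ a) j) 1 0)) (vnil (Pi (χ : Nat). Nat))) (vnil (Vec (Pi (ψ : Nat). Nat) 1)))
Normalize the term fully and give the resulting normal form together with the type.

normal form:
  vcons (Vec (Pi (w : Nat). Nat) 1) 1 (vcons (Pi (f : Nat). Nat) 0 (\(δ : Nat). 5) (vnil (Pi (τ : Nat). Nat))) (vcons (Vec (Pi (c : Nat). Nat) 1) 0 (vcons (Pi (θ : Nat). Nat) 0 (\(φ : Nat). elimNat (\(p : Nat). Nat) 0 (\(d : Nat). \(ν : Nat). succ ν) φ) (vnil (Pi (s : Nat). Nat))) (vnil (Vec (Pi (m : Nat). Nat) 1)))
inferred type:
  Vec (Vec (Pi (w : Nat). Nat) 1) 2
observation: the leftmost-outermost redex is an elimNat iota-redex, and normalization takes 11 steps.


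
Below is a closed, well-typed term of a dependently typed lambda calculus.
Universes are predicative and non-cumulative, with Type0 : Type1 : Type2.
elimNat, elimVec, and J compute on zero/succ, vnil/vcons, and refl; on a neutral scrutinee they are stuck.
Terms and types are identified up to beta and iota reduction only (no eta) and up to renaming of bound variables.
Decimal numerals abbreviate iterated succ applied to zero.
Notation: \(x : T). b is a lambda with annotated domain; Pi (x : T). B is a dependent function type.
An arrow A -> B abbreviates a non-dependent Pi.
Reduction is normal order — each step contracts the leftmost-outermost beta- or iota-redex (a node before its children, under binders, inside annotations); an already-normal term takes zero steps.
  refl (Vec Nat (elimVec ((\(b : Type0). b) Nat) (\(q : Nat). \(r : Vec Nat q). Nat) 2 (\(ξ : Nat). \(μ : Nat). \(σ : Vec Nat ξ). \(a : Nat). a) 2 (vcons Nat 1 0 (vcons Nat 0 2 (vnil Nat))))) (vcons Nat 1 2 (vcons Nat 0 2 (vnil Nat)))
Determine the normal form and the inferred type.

normal form:
  refl (Vec Nat 2) (vcons Nat 1 2 (vcons Nat 0 2 (vnil Nat)))
type:
  Eq (Vec Nat 2) (vcons Nat 1 2 (vcons Nat 0 2 (vnil Nat))) (vcons Nat 1 2 (vcons Nat 0 2 (vnil Nat)))


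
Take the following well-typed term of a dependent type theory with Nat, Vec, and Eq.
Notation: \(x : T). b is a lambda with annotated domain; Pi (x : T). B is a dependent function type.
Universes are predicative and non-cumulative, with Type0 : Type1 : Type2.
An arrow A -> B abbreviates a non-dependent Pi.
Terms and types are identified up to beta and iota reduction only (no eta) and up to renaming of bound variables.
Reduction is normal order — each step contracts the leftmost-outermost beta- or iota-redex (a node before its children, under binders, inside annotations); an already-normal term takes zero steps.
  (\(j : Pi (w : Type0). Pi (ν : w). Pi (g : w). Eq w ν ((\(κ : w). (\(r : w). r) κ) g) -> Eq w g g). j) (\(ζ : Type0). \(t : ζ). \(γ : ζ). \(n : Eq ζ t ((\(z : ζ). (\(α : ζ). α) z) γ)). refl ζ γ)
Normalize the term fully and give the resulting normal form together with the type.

normal form:
  \(j : Type0). \(w : j). \(ν : j). \(g : Eq j w ν). refl j ν
type:
  Pi (j : Type0). Pi (w : j). Pi (ν : j). Eq j w ν -> Eq j ν ν
observation: the leftmost-outermost redex is a beta-redex, and normalization takes 3 steps.


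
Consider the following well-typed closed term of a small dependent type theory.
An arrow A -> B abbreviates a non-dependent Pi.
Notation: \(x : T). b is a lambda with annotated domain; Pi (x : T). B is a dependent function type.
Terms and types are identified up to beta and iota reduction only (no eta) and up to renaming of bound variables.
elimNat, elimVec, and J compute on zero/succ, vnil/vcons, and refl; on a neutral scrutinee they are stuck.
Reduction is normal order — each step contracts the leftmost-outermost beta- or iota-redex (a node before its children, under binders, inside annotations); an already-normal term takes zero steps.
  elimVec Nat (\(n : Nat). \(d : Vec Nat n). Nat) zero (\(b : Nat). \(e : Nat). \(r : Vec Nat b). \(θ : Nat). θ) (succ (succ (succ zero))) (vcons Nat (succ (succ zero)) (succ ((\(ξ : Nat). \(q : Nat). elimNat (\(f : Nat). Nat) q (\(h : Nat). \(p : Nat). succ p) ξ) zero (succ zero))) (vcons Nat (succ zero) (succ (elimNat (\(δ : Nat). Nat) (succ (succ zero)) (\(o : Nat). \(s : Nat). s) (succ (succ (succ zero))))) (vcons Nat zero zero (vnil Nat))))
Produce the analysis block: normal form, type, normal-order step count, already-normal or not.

resulting normal form:
  zero
the term's type:
  Nat
steps to reach normal form (normal order): 16
already normal: no
first contracted redex: an elimVec iota-redex


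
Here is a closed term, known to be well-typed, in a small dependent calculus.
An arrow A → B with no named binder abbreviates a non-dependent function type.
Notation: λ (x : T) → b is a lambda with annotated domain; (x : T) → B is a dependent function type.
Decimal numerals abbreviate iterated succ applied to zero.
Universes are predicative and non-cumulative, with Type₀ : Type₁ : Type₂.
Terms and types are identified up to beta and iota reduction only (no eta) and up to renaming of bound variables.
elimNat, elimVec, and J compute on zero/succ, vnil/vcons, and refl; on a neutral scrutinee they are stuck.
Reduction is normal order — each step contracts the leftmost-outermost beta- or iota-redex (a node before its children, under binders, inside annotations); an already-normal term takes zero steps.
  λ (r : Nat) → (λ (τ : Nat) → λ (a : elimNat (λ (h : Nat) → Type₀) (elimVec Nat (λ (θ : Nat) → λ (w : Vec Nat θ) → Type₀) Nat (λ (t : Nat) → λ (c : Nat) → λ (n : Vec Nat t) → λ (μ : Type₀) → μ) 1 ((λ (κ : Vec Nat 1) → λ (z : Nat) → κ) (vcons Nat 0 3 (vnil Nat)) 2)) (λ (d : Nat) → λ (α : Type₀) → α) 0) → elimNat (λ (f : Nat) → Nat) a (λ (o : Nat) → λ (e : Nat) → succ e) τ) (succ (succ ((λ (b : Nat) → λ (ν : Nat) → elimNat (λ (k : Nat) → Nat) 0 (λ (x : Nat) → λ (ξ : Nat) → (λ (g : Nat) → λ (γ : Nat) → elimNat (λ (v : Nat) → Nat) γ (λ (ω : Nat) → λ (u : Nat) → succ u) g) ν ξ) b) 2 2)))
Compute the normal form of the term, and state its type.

resulting normal form:
  λ (r : Nat) → λ (τ : Nat) → succ (succ (succ (succ (succ (succ τ)))))
inferred type:
  Nat → Nat → Nat


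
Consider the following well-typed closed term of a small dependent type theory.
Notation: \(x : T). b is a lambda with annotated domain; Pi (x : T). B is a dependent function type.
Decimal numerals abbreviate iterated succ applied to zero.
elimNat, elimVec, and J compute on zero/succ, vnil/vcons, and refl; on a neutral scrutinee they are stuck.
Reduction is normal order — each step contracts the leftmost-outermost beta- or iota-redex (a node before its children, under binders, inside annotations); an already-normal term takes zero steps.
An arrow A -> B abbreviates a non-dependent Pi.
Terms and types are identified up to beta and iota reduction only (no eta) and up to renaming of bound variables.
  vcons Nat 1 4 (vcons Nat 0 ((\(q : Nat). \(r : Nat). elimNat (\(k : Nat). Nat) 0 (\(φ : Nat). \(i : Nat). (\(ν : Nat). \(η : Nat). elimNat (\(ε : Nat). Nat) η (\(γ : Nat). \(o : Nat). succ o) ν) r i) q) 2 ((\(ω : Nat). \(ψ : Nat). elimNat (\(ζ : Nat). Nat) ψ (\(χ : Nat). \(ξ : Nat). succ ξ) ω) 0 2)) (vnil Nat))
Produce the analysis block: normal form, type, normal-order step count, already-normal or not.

normal form:
  vcons Nat 1 4 (vcons Nat 0 4 (vnil Nat))
type:
  Vec Nat 2
normal-order step count: 33
started in normal form: no
first contracted redex: a beta-redex


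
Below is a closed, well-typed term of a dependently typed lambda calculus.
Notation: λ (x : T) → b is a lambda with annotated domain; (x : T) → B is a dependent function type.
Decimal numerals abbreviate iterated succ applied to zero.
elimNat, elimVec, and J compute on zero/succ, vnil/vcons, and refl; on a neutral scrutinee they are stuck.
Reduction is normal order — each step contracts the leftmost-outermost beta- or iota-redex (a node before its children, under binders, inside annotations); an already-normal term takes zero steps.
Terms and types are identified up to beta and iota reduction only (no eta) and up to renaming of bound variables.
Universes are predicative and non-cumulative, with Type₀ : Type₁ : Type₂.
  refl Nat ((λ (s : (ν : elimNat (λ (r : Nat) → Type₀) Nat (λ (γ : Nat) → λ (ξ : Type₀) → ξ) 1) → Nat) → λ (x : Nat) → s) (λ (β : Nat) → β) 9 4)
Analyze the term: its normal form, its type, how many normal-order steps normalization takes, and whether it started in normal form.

normal form:
  refl Nat 4
type:
  Eq Nat 4 4
steps to reach normal form (normal order): 3
started in normal form: no
first contracted redex: a beta-redex


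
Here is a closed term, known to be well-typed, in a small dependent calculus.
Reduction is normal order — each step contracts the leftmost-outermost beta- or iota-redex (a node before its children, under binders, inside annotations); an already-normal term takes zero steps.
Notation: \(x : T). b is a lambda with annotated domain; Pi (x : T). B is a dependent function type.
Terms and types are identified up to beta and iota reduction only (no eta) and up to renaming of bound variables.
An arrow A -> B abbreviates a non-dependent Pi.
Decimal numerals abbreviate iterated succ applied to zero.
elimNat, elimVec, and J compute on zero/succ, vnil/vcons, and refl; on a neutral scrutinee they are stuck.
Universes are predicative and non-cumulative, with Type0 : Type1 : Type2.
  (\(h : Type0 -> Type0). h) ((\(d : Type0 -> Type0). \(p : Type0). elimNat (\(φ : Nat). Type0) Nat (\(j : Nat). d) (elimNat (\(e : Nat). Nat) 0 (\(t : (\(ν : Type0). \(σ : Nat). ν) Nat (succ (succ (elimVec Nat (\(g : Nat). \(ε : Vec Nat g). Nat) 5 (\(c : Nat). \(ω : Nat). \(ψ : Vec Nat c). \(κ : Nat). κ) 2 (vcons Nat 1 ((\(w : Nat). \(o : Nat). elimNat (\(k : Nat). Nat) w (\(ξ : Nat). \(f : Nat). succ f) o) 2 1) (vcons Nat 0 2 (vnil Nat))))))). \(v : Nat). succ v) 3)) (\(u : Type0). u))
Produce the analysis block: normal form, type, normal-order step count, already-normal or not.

normal form:
  \(h : Type0). Nat
inferred type:
  Type0 -> Type0
steps to reach normal form (normal order): 22
already normal: no
first contracted redex: a beta-redex


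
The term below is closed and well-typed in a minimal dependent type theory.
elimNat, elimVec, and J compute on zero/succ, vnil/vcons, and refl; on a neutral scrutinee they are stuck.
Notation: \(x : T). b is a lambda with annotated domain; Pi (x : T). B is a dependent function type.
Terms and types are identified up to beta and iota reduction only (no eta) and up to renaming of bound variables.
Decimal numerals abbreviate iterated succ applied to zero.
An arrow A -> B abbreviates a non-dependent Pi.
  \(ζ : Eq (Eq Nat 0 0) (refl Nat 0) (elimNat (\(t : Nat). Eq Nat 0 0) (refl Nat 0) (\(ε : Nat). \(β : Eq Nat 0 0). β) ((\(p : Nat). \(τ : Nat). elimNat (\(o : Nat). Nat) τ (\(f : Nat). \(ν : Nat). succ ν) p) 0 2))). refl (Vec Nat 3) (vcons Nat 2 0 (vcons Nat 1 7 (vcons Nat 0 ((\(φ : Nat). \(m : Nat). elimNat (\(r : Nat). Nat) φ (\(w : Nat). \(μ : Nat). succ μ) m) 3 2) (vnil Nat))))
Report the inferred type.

the term's type:
  Eq (Eq Nat 0 0) (refl Nat 0) (refl Nat 0) -> Eq (Vec Nat 3) (vcons Nat 2 0 (vcons Nat 1 7 (vcons Nat 0 5 (vnil Nat)))) (vcons Nat 2 0 (vcons Nat 1 7 (vcons Nat 0 5 (vnil Nat))))


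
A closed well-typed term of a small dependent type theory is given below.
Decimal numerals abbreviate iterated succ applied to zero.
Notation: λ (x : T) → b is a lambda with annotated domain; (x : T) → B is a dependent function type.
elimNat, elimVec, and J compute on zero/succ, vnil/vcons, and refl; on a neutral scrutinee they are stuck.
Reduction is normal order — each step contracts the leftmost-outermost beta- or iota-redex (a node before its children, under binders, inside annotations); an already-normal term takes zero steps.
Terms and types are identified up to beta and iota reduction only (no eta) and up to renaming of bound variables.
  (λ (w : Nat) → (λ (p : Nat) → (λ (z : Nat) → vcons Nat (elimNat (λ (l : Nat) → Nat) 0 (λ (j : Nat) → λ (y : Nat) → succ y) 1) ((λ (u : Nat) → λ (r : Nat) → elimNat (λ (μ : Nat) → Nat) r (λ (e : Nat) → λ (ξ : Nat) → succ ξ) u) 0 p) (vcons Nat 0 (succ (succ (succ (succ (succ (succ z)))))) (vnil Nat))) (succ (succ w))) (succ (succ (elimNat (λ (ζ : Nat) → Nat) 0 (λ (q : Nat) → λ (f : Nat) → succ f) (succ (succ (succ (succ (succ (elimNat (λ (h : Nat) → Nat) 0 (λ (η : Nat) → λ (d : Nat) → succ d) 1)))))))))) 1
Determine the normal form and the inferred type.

resulting normal form:
  vcons Nat 1 8 (vcons Nat 0 9 (vnil Nat))
inferred type:
  Vec Nat 2


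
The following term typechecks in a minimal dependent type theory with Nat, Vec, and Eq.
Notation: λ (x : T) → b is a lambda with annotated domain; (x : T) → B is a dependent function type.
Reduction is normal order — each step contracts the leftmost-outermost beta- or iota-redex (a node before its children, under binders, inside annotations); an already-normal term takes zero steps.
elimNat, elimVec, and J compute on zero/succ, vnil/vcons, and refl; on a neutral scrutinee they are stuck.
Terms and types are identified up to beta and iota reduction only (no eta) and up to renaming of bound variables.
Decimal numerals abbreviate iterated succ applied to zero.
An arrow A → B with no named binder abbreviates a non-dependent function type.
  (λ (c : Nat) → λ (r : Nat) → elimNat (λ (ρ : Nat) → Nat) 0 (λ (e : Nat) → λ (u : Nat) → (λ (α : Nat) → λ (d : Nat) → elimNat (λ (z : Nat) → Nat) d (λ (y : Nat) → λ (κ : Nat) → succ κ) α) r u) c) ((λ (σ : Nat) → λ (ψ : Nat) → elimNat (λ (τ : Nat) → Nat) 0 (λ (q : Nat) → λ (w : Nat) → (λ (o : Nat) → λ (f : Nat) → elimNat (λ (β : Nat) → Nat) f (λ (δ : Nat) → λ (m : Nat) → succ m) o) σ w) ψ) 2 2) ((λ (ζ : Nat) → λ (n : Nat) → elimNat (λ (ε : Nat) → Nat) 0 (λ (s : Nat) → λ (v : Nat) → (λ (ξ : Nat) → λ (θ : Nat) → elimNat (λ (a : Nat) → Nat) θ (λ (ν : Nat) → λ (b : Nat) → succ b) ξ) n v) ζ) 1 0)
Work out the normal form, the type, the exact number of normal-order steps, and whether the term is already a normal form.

resulting normal form:
  0
the term's type:
  Nat
normal-order step count: 54
already normal: no
first redex: a beta-redex


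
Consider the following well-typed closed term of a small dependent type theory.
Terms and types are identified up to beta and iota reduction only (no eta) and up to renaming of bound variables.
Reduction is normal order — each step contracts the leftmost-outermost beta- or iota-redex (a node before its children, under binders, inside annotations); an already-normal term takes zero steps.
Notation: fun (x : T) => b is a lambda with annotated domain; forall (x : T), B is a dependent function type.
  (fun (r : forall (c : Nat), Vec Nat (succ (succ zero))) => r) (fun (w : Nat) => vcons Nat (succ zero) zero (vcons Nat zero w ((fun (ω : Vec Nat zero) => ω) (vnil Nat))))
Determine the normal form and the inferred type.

reduced normal form:
  fun (r : Nat) => vcons Nat (succ zero) zero (vcons Nat zero r (vnil Nat))
the term's type:
  forall (r : Nat), Vec Nat (succ (succ zero))
observation: the term reaches its normal form after 2 normal-order steps.


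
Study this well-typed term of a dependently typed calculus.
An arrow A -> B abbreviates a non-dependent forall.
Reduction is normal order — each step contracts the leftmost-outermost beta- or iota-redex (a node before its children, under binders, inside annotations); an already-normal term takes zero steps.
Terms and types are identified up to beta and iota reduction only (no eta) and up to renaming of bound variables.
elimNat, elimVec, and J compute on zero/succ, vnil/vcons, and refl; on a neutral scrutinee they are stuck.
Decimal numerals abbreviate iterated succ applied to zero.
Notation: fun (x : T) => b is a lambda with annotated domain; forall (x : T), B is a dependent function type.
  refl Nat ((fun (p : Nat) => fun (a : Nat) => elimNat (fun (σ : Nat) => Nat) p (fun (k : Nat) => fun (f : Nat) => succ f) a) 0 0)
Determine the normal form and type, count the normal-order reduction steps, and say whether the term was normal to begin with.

resulting normal form:
  refl Nat 0
type:
  Eq Nat 0 0
steps to reach normal form (normal order): 3
term was already normal: no
first redex: a beta-redex


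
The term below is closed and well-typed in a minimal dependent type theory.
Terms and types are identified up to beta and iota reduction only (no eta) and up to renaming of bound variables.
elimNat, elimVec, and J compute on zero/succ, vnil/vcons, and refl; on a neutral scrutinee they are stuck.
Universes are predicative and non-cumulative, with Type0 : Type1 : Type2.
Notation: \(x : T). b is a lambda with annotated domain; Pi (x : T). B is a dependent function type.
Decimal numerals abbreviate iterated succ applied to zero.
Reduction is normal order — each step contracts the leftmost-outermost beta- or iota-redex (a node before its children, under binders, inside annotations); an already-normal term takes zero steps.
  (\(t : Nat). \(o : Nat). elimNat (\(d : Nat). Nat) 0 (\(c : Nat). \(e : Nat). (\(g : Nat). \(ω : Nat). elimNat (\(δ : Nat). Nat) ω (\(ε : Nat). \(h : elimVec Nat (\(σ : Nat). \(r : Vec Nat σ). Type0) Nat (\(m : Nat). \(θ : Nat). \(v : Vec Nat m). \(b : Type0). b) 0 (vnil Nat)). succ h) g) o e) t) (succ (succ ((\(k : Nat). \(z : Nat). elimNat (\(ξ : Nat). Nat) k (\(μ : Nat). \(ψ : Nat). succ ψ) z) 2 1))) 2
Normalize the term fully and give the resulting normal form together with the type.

normal form:
  10
the term's type:
  Nat
observation: 51 normal-order steps normalize the term, beginning with a beta-redex.


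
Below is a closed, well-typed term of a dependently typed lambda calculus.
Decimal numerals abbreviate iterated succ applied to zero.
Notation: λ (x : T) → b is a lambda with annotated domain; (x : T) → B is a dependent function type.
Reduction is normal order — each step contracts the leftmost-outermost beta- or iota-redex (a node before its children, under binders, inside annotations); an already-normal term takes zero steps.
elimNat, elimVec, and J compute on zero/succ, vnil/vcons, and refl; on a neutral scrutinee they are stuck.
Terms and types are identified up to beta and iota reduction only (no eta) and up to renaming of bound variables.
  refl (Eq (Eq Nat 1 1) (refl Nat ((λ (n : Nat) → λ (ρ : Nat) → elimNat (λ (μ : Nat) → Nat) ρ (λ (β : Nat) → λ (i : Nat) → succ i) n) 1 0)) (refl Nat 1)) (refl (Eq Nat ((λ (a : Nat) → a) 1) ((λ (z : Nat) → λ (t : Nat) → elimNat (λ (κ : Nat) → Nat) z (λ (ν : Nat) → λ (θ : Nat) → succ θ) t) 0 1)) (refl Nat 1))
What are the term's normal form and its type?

resulting normal form:
  refl (Eq (Eq Nat 1 1) (refl Nat 1) (refl Nat 1)) (refl (Eq Nat 1 1) (refl Nat 1))
the term's type:
  Eq (Eq (Eq Nat 1 1) (refl Nat 1) (refl Nat 1)) (refl (Eq Nat 1 1) (refl Nat 1)) (refl (Eq Nat 1 1) (refl Nat 1))


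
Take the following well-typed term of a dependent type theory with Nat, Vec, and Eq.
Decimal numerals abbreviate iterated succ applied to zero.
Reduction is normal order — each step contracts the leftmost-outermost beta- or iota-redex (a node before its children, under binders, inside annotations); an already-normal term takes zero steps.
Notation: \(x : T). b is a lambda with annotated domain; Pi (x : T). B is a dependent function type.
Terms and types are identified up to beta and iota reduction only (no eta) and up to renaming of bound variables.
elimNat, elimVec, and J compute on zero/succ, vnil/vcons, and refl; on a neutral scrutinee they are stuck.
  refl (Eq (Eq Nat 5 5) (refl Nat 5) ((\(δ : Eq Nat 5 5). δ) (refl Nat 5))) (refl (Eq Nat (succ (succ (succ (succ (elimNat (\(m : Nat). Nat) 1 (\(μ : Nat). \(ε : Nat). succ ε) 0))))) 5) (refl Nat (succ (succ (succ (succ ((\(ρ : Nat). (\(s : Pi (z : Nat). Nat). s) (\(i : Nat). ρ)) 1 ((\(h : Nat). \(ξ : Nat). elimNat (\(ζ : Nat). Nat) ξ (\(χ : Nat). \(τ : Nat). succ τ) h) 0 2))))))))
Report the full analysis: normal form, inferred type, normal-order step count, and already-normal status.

resulting normal form:
  refl (Eq (Eq Nat 5 5) (refl Nat 5) (refl Nat 5)) (refl (Eq Nat 5 5) (refl Nat 5))
inferred type:
  Eq (Eq (Eq Nat 5 5) (refl Nat 5) (refl Nat 5)) (refl (Eq Nat 5 5) (refl Nat 5)) (refl (Eq Nat 5 5) (refl Nat 5))
steps to reach normal form (normal order): 5
term was already normal: no
first contracted redex: a beta-redex


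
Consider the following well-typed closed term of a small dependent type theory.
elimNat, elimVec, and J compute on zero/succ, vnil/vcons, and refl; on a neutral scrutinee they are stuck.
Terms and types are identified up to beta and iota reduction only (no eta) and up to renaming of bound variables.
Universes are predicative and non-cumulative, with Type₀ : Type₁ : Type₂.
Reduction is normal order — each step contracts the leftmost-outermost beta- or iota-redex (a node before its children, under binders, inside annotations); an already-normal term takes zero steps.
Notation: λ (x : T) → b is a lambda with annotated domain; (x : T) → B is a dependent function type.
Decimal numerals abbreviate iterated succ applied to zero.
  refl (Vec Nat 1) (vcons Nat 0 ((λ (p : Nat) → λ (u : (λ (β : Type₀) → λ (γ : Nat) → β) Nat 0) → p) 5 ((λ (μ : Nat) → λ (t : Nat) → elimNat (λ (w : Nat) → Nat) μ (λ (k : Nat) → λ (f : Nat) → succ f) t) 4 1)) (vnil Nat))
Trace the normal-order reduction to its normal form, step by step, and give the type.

reduction (normal order):
  refl (Vec Nat 1) (vcons Nat 0 ((λ (p : Nat) → λ (u : (λ (β : Type₀) → λ (γ : Nat) → β) Nat 0) → p) 5 ((λ (μ : Nat) → λ (t : Nat) → elimNat (λ (w : Nat) → Nat) μ (λ (k : Nat) → λ (f : Nat) → succ f) t) 4 1)) (vnil Nat))
  ~> refl (Vec Nat 1) (vcons Nat 0 ((λ (p : (λ (u : Type₀) → λ (β : Nat) → u) Nat 0) → 5) ((λ (γ : Nat) → λ (μ : Nat) → elimNat (λ (t : Nat) → Nat) γ (λ (w : Nat) → λ (k : Nat) → succ k) μ) 4 1)) (vnil Nat))
  ~> refl (Vec Nat 1) (vcons Nat 0 5 (vnil Nat))
inferred type:
  Eq (Vec Nat 1) (vcons Nat 0 5 (vnil Nat)) (vcons Nat 0 5 (vnil Nat))


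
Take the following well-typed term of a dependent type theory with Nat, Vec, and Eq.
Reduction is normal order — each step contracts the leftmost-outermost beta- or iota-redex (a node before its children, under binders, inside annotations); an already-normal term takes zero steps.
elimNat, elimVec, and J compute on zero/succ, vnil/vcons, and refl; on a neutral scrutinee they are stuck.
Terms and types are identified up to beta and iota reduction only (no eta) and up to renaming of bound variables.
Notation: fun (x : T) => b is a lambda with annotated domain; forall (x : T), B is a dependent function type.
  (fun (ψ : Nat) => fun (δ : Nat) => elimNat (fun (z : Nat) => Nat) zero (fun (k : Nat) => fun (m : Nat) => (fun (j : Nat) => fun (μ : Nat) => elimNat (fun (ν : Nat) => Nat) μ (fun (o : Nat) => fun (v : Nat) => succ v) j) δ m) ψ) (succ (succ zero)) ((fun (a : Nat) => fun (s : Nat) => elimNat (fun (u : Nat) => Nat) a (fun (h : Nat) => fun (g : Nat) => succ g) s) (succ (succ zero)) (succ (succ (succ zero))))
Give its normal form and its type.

normal form:
  succ (succ (succ (succ (succ (succ (succ (succ (succ (succ zero)))))))))
the term's type:
  Nat
observation: reduction starts at a beta-redex, and 69 normal-order steps reach the normal form.


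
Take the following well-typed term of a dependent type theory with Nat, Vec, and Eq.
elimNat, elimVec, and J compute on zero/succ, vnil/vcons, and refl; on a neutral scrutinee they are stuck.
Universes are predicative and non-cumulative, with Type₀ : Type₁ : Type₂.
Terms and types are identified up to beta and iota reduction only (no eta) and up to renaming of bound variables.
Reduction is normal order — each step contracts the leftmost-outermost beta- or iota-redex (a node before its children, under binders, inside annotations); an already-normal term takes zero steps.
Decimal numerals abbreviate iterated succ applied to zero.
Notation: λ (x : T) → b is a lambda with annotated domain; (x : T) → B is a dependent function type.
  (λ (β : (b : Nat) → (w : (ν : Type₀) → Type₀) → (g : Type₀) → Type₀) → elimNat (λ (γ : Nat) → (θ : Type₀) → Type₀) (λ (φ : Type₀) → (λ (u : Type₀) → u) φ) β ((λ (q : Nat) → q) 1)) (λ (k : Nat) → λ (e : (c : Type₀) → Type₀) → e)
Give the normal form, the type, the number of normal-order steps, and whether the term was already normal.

reduced normal form:
  λ (β : Type₀) → β
inferred type:
  (β : Type₀) → Type₀
steps to reach normal form (normal order): 7
started in normal form: no
first contracted redex: a beta-redex


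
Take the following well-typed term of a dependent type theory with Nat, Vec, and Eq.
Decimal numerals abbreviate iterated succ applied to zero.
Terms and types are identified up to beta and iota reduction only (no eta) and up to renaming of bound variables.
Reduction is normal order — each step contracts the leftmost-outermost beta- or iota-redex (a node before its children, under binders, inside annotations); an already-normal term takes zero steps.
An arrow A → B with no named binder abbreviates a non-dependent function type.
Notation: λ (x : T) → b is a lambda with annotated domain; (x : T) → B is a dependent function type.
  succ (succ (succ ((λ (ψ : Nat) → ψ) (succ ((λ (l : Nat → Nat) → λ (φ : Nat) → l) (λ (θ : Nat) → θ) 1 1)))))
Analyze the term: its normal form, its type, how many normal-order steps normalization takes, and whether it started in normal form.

normal form:
  5
type:
  Nat
normal-order step count: 4
started in normal form: no
first contracted redex: a beta-redex


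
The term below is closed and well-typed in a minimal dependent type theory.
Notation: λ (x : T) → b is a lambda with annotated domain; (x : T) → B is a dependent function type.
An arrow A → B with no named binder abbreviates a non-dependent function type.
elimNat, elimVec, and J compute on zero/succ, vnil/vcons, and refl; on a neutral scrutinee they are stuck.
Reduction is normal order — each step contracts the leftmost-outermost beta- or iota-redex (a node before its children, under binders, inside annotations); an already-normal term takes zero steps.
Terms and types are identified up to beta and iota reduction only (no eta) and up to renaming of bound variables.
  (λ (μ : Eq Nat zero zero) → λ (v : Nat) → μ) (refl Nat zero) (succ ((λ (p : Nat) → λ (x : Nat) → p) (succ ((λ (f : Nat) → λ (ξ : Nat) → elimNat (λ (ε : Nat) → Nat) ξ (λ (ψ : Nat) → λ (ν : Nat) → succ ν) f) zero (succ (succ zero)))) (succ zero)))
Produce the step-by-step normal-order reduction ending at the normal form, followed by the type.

reduction (normal order):
  (λ (μ : Eq Nat zero zero) → λ (v : Nat) → μ) (refl Nat zero) (succ ((λ (p : Nat) → λ (x : Nat) → p) (succ ((λ (f : Nat) → λ (ξ : Nat) → elimNat (λ (ε : Nat) → Nat) ξ (λ (ψ : Nat) → λ (ν : Nat) → succ ν) f) zero (succ (succ zero)))) (succ zero)))
  ~> (λ (μ : Nat) → refl Nat zero) (succ ((λ (v : Nat) → λ (p : Nat) → v) (succ ((λ (x : Nat) → λ (f : Nat) → elimNat (λ (ξ : Nat) → Nat) f (λ (ε : Nat) → λ (ψ : Nat) → succ ψ) x) zero (succ (succ zero)))) (succ zero)))
  ~> refl Nat zero
type:
  Eq Nat zero zero


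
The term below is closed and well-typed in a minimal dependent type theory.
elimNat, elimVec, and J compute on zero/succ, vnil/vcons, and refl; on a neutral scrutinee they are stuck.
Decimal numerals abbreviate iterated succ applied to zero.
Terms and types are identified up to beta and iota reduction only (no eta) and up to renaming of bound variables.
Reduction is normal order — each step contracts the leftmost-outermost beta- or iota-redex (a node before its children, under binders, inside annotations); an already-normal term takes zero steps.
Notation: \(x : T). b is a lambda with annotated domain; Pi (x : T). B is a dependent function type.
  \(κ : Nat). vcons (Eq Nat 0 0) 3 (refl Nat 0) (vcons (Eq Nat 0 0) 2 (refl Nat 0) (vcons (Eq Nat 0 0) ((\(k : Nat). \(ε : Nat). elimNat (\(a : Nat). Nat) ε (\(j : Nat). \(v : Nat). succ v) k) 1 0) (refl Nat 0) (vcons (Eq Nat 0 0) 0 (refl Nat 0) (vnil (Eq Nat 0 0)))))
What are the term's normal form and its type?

normal form:
  \(κ : Nat). vcons (Eq Nat 0 0) 3 (refl Nat 0) (vcons (Eq Nat 0 0) 2 (refl Nat 0) (vcons (Eq Nat 0 0) 1 (refl Nat 0) (vcons (Eq Nat 0 0) 0 (refl Nat 0) (vnil (Eq Nat 0 0)))))
the term's type:
  Pi (κ : Nat). Vec (Eq Nat 0 0) 4
observation: the term reaches its normal form after 6 normal-order steps.
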